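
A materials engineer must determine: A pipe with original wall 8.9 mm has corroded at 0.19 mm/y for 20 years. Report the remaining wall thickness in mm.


Remaining wall = original − CR × time
t = 8.9 − 0.19*20 = 8.9 − 3.8 = 5.1 mm

5.1 mm


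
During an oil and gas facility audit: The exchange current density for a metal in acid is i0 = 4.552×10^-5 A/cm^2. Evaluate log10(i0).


i0 = 4.552×10^-5 A/cm^2
log10(i0) = -4.342

-4.342


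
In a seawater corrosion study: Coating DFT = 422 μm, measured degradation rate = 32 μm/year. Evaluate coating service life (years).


Service life = thickness / degradation rate
Life = 422 / 32 = 13.2 years

13.2 years


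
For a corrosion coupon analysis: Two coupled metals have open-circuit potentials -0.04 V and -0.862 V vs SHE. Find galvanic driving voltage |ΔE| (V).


Driving voltage is the absolute potential difference.
|ΔE| = |-0.04 − (-0.862)| = 0.822 V

0.822 V


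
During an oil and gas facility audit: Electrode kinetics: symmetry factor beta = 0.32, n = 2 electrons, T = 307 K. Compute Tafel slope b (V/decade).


Apply the Tafel slope relation: b = 2.303*R*T/(beta*n*F)
Numerator: 2.303 * 8.314 * 307 = 5878.17
Denominator: 0.32 * 2 * 96485 = 61750.4
b = 5878.17 / 61750.4 = 0.095 V/decade

0.095 V/decade


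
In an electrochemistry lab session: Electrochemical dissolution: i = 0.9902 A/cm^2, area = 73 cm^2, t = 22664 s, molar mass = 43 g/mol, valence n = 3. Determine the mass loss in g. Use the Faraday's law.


Apply Faraday's law: m = i*A*t*M / (n*F)
Total charge passed Q = i*A*t = 0.9902*73*22664 = 1638258.1744 C
m = Q*M/(n*F) = 1638258.1744*43/(3*96485) = 243.37151 g

243.37151 g


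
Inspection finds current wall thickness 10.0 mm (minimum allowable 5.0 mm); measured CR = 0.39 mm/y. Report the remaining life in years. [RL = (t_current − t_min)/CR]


Apply the remaining-life relation: RL = (t_current − t_min) / CR
RL = (10.0 − 5.0) / 0.39 = 5.0 / 0.39 = 12.8 years

12.8 years


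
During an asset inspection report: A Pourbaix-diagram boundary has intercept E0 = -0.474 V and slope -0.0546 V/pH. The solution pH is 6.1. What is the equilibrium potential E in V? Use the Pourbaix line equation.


Apply the Pourbaix line equation: E = E0 + slope*pH
E = -0.474 + (-0.0546)*6.1 = -0.474 + (-0.33306) = -0.80706 V
Rounded to 3 decimal places: E = -0.807 V

-0.807 V


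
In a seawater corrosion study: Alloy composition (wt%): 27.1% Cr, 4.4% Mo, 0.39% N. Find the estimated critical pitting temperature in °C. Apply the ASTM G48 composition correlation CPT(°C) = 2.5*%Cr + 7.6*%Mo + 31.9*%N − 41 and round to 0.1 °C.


Apply the ASTM G48 empirical CPT estimate: CPT(°C) = 2.5*%Cr + 7.6*%Mo + 31.9*%N − 41
2.5*27.1 = 67.75; 7.6*4.4 = 33.44; 31.9*0.39 = 12.441
CPT = 67.75 + 33.44 + 12.441 − 41 = 72.631 °C
Rounded to 0.1 °C: CPT ≈ 72.6 °C

72.6 °C


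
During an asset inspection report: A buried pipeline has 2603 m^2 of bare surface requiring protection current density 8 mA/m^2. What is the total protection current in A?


I = area * current density, then convert mA → A (÷1000)
I = 2603 * 8 / 1000 = 20.82 A

20.82 A


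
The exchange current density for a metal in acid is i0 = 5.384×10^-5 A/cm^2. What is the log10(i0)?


i0 = 5.384×10^-5 A/cm^2
log10(i0) = -4.269

-4.269


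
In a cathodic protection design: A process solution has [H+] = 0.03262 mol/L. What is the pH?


pH = −log10[H+]
pH = −log10(0.03262) = 1.49

1.49


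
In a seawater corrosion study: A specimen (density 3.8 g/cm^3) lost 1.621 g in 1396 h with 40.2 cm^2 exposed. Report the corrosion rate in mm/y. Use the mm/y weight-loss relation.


Apply the mm/y weight-loss relation: CR = 87600 * W / (D * A * T)
Numerator: 87600 * 1.621 = 141999.6
Denominator: 3.8 * 40.2 * 1396 = 213252.96
CR = 141999.6 / 213252.96 = 0.66587 mm/y

0.66587 mm/y


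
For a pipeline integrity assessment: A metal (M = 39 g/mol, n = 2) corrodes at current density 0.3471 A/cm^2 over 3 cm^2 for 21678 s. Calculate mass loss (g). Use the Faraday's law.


Apply Faraday's law: m = i*A*t*M / (n*F)
Total charge passed Q = i*A*t = 0.3471*3*21678 = 22573.3014 C
m = Q*M/(n*F) = 22573.3014*39/(2*96485) = 4.5622 g

4.5622 g


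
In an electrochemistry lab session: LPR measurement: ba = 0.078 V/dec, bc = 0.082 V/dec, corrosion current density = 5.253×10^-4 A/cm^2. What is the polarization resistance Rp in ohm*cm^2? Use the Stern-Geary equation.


Apply the Stern-Geary equation: Rp = ba*bc / (2.303*icorr*(ba+bc))
ba*bc = 0.078*0.082 = 0.006396
ba+bc = 0.16; 2.303*icorr*(ba+bc) = 2.303*5.253×10^-4*0.16 = 1.9356254×10^-4
Rp = 0.006396 / 1.9356254×10^-4 = 33.0 ohm*cm^2

33.0 ohm*cm^2


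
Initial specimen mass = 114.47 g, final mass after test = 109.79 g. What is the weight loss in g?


Weight loss = initial − final
WL = 114.47 − 109.79 = 4.68 g

4.68 g


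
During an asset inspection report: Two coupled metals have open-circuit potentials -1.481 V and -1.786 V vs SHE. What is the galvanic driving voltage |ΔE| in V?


Driving voltage is the absolute potential difference.
|ΔE| = |-1.481 − (-1.786)| = 0.305 V

0.305 V


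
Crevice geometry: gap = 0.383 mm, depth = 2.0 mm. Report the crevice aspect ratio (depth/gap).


Aspect ratio = depth / gap
Ratio = 2.0 / 0.383 = 5.2

5.2


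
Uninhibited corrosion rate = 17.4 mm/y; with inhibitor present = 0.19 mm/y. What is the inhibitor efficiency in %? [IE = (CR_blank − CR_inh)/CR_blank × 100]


Apply the inhibitor-efficiency definition: IE = (CR_blank − CR_inh)/CR_blank × 100
IE = (17.4 − 0.19) / 17.4 × 100
IE = 17.21 / 17.4 × 100 = 98.9 %

98.9 %


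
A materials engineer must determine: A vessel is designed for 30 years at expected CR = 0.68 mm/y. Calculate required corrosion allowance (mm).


Corrosion allowance = CR × design life
CA = 0.68 * 30 = 20.4 mm

20.4 mm


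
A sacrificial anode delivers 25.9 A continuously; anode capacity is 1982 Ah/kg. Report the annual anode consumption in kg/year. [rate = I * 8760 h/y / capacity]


Annual consumption = current * hours per year / capacity
Rate = 25.9 * 8760 / 1982 = 114.5 kg/year

114.5 kg/year


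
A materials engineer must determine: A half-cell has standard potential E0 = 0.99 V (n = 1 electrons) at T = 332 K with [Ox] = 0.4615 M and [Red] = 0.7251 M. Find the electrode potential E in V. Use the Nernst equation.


Apply the Nernst equation: E = E0 + (RT/nF)*ln([Ox]/[Red])
Step 1: RT/nF = 8.314*332/(1*96485) = 0.02860805 V
Step 2: [Ox]/[Red] = 0.4615/0.7251 = 0.636464
Step 3: ln(0.636464) = -0.451827
Step 4: correction = 0.02860805 * -0.451827 = -0.013 V
E = 0.99 + -0.013 = 0.977 V

0.977 V


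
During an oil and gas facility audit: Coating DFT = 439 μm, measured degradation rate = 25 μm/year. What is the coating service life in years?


Service life = thickness / degradation rate
Life = 439 / 25 = 17.6 years

17.6 years


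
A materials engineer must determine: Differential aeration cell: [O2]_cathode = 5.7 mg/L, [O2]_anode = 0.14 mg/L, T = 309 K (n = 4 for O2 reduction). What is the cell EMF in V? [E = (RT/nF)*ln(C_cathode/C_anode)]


Apply the Nernst concentration-cell relation: E = (RT/nF)*ln(C_cathode/C_anode)
RT/nF = 8.314*309/(4*96485) = 0.00665654 V
ln(5.7/0.14) = 3.70658
E = 0.00665654 * 3.70658 = 0.02467 V

0.02467 V


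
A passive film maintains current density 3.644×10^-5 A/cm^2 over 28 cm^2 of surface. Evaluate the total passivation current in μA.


I = i_pass * A, then convert A → μA (×10^6)
I = 3.644×10^-5 * 28 * 10^6 = 1020.32 μA

1020.32 μA


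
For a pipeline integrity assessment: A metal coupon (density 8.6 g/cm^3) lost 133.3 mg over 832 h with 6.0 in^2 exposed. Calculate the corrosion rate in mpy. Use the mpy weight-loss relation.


Apply the mpy weight-loss relation: CR = 534 * W / (D * A * T)
Numerator: 534 * 133.3 = 71182.2
Denominator: 8.6 * 6.0 * 832 = 42931.2
CR = 71182.2 / 42931.2 = 1.658 mpy

1.658 mpy


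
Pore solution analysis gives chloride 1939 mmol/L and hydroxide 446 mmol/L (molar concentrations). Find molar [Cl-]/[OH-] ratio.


Threshold parameter = [Cl-] / [OH-] (molar basis; both in mmol/L, so units cancel)
Ratio = 1939 / 446 = 4.35

4.35


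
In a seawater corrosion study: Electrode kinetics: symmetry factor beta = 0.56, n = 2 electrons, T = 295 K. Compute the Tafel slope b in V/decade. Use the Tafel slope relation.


Apply the Tafel slope relation: b = 2.303*R*T/(beta*n*F)
Numerator: 2.303 * 8.314 * 295 = 5648.41
Denominator: 0.56 * 2 * 96485 = 108063.2
b = 5648.41 / 108063.2 = 0.052 V/decade

0.052 V/decade


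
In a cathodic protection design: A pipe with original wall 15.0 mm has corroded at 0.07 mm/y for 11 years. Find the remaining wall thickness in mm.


Remaining wall = original − CR × time
t = 15.0 − 0.07*11 = 15.0 − 0.77 = 14.23 mm

14.23 mm


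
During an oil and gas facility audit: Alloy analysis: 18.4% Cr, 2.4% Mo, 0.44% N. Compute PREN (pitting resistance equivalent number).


Apply the PREN formula: PREN = Cr + 3.3*Mo + 16*N
PREN = 18.4 + 3.3*2.4 + 16*0.44
PREN = 18.4 + 7.92 + 7.04 = 33.36

33.36


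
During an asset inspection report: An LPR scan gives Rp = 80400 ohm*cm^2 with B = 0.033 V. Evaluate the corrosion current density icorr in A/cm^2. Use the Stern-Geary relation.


Apply the Stern-Geary relation: icorr = B / Rp
icorr = 0.033 / 80400 = 4.104×10^-7 A/cm^2

4.104×10^-7 A/cm^2


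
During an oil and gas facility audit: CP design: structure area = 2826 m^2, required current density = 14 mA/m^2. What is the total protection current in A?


I = area * current density, then convert mA → A (÷1000)
I = 2826 * 14 / 1000 = 39.56 A

39.56 A


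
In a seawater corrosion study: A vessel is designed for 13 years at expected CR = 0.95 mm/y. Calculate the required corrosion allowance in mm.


Corrosion allowance = CR × design life
CA = 0.95 * 13 = 12.35 mm

12.35 mm


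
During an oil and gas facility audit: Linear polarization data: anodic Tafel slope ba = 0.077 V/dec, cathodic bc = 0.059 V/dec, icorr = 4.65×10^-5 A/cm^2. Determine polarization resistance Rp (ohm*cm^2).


Apply the Stern-Geary equation: Rp = ba*bc / (2.303*icorr*(ba+bc))
ba*bc = 0.077*0.059 = 0.004543
ba+bc = 0.136; 2.303*icorr*(ba+bc) = 2.303*4.65×10^-5*0.136 = 1.4564172×10^-5
Rp = 0.004543 / 1.4564172×10^-5 = 311.93 ohm*cm^2

311.93 ohm*cm^2


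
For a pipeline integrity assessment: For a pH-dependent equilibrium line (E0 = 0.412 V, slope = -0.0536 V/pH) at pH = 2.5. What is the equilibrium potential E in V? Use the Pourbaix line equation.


Apply the Pourbaix line equation: E = E0 + slope*pH
E = 0.412 + (-0.0536)*2.5 = 0.412 + (-0.134) = 0.278 V
Rounded to 4 decimal places: E = 0.2780 V

0.2780 V


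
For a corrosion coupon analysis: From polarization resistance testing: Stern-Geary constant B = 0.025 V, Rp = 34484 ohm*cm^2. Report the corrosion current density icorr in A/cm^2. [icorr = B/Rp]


Apply the Stern-Geary relation: icorr = B / Rp
icorr = 0.025 / 34484 = 7.25×10^-7 A/cm^2

7.25×10^-7 A/cm^2


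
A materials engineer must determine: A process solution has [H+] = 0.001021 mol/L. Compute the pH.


pH = −log10[H+]
pH = −log10(0.001021) = 2.99

2.99


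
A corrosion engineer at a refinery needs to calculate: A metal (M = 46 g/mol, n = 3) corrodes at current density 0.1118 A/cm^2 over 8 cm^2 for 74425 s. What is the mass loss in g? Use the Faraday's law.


Apply Faraday's law: m = i*A*t*M / (n*F)
Total charge passed Q = i*A*t = 0.1118*8*74425 = 66565.72 C
m = Q*M/(n*F) = 66565.72*46/(3*96485) = 10.57858 g

10.57858 g


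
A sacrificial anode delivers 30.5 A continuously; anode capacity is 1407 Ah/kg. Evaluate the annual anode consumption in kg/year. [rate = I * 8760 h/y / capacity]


Annual consumption = current * hours per year / capacity
Rate = 30.5 * 8760 / 1407 = 189.9 kg/year

189.9 kg/year


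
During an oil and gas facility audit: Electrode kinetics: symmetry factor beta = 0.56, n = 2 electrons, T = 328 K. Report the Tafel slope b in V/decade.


Apply the Tafel slope relation: b = 2.303*R*T/(beta*n*F)
Numerator: 2.303 * 8.314 * 328 = 6280.26
Denominator: 0.56 * 2 * 96485 = 108063.2
b = 6280.26 / 108063.2 = 0.0581 V/decade

0.0581 V/decade


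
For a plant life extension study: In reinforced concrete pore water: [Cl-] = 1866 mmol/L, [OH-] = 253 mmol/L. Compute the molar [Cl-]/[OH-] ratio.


Threshold parameter = [Cl-] / [OH-] (molar basis; both in mmol/L, so units cancel)
Ratio = 1866 / 253 = 7.38

7.38


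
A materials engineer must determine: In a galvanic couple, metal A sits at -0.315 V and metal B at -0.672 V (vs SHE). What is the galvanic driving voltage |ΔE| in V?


Driving voltage is the absolute potential difference.
|ΔE| = |-0.315 − (-0.672)| = 0.357 V

0.357 V


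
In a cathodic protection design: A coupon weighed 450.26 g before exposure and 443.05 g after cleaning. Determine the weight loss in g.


Weight loss = initial − final
WL = 450.26 − 443.05 = 7.21 g

7.21 g


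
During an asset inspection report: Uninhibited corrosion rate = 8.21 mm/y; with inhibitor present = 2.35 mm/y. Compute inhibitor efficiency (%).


Apply the inhibitor-efficiency definition: IE = (CR_blank − CR_inh)/CR_blank × 100
IE = (8.21 − 2.35) / 8.21 × 100
IE = 5.86 / 8.21 × 100 = 71.4 %

71.4 %


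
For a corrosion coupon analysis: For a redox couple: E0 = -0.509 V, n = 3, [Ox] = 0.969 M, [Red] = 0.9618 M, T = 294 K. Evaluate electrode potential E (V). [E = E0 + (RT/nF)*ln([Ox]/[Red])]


Apply the Nernst equation: E = E0 + (RT/nF)*ln([Ox]/[Red])
Step 1: RT/nF = 8.314*294/(3*96485) = 0.00844455 V
Step 2: [Ox]/[Red] = 0.969/0.9618 = 1.007486
Step 3: ln(1.007486) = 0.007458
Step 4: correction = 0.00844455 * 0.007458 = 0.0001 V
E = -0.509 + 0.0001 = -0.5089 V

-0.5089 V


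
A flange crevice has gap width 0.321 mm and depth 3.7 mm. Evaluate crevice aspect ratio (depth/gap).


Aspect ratio = depth / gap
Ratio = 3.7 / 0.321 = 11.5

11.5


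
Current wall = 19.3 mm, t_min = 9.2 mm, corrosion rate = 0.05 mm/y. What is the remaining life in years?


Apply the remaining-life relation: RL = (t_current − t_min) / CR
RL = (19.3 − 9.2) / 0.05 = 10.1 / 0.05 = 202.0 years

202.0 years


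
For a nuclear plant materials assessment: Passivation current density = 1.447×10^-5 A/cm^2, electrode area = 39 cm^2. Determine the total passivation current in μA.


I = i_pass * A, then convert A → μA (×10^6)
I = 1.447×10^-5 * 39 * 10^6 = 564.33 μA

564.33 μA


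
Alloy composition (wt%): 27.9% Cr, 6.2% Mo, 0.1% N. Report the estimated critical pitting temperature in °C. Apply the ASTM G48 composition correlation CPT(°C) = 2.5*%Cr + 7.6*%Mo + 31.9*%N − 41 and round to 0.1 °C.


Apply the ASTM G48 empirical CPT estimate: CPT(°C) = 2.5*%Cr + 7.6*%Mo + 31.9*%N − 41
2.5*27.9 = 69.75; 7.6*6.2 = 47.12; 31.9*0.1 = 3.19
CPT = 69.75 + 47.12 + 3.19 − 41 = 79.06 °C
Rounded to 0.1 °C: CPT ≈ 79.1 °C

79.1 °C


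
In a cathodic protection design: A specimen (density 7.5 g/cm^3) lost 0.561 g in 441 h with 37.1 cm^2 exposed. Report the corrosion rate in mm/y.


Apply the mm/y weight-loss relation: CR = 87600 * W / (D * A * T)
Numerator: 87600 * 0.561 = 49143.6
Denominator: 7.5 * 37.1 * 441 = 122708.25
CR = 49143.6 / 122708.25 = 0.4005 mm/y

0.4005 mm/y


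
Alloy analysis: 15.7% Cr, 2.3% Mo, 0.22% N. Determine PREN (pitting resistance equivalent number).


Apply the PREN formula: PREN = Cr + 3.3*Mo + 16*N
PREN = 15.7 + 3.3*2.3 + 16*0.22
PREN = 15.7 + 7.59 + 3.52 = 26.81

26.81


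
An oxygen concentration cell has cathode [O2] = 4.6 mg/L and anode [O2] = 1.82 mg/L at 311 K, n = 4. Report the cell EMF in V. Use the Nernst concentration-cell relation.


Apply the Nernst concentration-cell relation: E = (RT/nF)*ln(C_cathode/C_anode)
RT/nF = 8.314*311/(4*96485) = 0.00669963 V
ln(4.6/1.82) = 0.92722
E = 0.00669963 * 0.92722 = 0.00621 V

0.00621 V


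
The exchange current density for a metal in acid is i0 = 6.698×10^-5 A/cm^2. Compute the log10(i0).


i0 = 6.698×10^-5 A/cm^2
log10(i0) = -4.174

-4.174


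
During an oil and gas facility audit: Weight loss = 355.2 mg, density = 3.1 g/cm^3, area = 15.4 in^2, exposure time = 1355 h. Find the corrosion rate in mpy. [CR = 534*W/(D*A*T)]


Apply the mpy weight-loss relation: CR = 534 * W / (D * A * T)
Numerator: 534 * 355.2 = 189676.8
Denominator: 3.1 * 15.4 * 1355 = 64687.7
CR = 189676.8 / 64687.7 = 2.9322 mpy

2.9322 mpy


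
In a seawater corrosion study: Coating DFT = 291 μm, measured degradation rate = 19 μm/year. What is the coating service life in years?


Service life = thickness / degradation rate
Life = 291 / 19 = 15.3 years

15.3 years


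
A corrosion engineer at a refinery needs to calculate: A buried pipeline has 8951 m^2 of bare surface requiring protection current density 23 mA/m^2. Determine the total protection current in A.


I = area * current density, then convert mA → A (÷1000)
I = 8951 * 23 / 1000 = 205.87 A

205.87 A


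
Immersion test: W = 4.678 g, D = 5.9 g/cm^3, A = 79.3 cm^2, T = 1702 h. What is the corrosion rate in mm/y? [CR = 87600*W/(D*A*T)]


Apply the mm/y weight-loss relation: CR = 87600 * W / (D * A * T)
Numerator: 87600 * 4.678 = 409792.8
Denominator: 5.9 * 79.3 * 1702 = 796314.74
CR = 409792.8 / 796314.74 = 0.5146 mm/y

0.5146 mm/y


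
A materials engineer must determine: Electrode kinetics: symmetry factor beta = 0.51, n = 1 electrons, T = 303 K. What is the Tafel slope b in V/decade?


Apply the Tafel slope relation: b = 2.303*R*T/(beta*n*F)
Numerator: 2.303 * 8.314 * 303 = 5801.58
Denominator: 0.51 * 1 * 96485 = 49207.35
b = 5801.58 / 49207.35 = 0.1179 V/decade

0.1179 V/decade


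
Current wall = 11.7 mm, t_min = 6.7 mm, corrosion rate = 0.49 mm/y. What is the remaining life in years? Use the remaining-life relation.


Apply the remaining-life relation: RL = (t_current − t_min) / CR
RL = (11.7 − 6.7) / 0.49 = 5.0 / 0.49 = 10.2 years

10.2 years


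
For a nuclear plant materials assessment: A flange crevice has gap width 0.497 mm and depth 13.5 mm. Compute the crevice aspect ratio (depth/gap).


Aspect ratio = depth / gap
Ratio = 13.5 / 0.497 = 27.2

27.2


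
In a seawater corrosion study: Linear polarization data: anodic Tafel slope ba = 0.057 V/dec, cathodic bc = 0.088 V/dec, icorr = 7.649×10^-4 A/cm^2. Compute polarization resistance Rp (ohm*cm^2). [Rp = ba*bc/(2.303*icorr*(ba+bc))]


Apply the Stern-Geary equation: Rp = ba*bc / (2.303*icorr*(ba+bc))
ba*bc = 0.057*0.088 = 0.005016
ba+bc = 0.145; 2.303*icorr*(ba+bc) = 2.303*7.649×10^-4*0.145 = 2.5542688×10^-4
Rp = 0.005016 / 2.5542688×10^-4 = 19.6 ohm*cm^2

19.6 ohm*cm^2


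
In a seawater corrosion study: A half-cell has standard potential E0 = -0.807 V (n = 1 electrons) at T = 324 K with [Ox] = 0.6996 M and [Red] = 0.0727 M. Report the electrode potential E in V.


Apply the Nernst equation: E = E0 + (RT/nF)*ln([Ox]/[Red])
Step 1: RT/nF = 8.314*324/(1*96485) = 0.0279187 V
Step 2: [Ox]/[Red] = 0.6996/0.0727 = 9.623109
Step 3: ln(9.623109) = 2.264167
Step 4: correction = 0.0279187 * 2.264167 = 0.063 V
E = -0.807 + 0.063 = -0.744 V

-0.744 V


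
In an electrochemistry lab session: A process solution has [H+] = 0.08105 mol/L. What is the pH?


pH = −log10[H+]
pH = −log10(0.08105) = 1.09

1.09


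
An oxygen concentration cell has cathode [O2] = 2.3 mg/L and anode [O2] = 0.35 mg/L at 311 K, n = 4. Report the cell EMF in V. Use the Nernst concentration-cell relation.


Apply the Nernst concentration-cell relation: E = (RT/nF)*ln(C_cathode/C_anode)
RT/nF = 8.314*311/(4*96485) = 0.00669963 V
ln(2.3/0.35) = 1.88273
E = 0.00669963 * 1.88273 = 0.01261 V

0.01261 V


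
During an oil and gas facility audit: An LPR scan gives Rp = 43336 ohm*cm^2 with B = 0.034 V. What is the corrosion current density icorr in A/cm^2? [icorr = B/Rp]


Apply the Stern-Geary relation: icorr = B / Rp
icorr = 0.034 / 43336 = 7.846×10^-7 A/cm^2

7.846×10^-7 A/cm^2


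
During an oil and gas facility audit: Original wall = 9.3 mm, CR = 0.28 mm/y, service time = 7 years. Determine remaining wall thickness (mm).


Remaining wall = original − CR × time
t = 9.3 − 0.28*7 = 9.3 − 1.96 = 7.34 mm

7.34 mm


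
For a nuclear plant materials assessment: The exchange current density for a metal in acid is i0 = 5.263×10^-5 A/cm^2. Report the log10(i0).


i0 = 5.263×10^-5 A/cm^2
log10(i0) = -4.279

-4.279


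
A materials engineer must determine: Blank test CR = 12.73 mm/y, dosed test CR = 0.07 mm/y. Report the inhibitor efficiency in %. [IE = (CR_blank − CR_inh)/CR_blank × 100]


Apply the inhibitor-efficiency definition: IE = (CR_blank − CR_inh)/CR_blank × 100
IE = (12.73 − 0.07) / 12.73 × 100
IE = 12.66 / 12.73 × 100 = 99.5 %

99.5 %


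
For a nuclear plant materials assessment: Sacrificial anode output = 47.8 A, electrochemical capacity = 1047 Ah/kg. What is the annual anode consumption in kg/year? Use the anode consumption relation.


Annual consumption = current * hours per year / capacity
Rate = 47.8 * 8760 / 1047 = 399.9 kg/year

399.9 kg/year


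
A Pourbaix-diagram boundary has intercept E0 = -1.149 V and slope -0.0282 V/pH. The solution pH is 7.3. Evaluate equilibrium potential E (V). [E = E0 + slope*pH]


Apply the Pourbaix line equation: E = E0 + slope*pH
E = -1.149 + (-0.0282)*7.3 = -1.149 + (-0.20586) = -1.35486 V
Rounded to 4 decimal places: E = -1.3549 V

-1.3549 V


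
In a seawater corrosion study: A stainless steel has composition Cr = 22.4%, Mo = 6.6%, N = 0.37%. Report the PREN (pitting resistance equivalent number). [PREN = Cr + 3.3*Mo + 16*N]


Apply the PREN formula: PREN = Cr + 3.3*Mo + 16*N
PREN = 22.4 + 3.3*6.6 + 16*0.37
PREN = 22.4 + 21.78 + 5.92 = 50.1

50.1


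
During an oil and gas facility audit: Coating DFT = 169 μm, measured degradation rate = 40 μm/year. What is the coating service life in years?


Service life = thickness / degradation rate
Life = 169 / 40 = 4.2 years

4.2 years


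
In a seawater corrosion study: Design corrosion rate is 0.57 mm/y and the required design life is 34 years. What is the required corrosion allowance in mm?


Corrosion allowance = CR × design life
CA = 0.57 * 34 = 19.38 mm

19.38 mm


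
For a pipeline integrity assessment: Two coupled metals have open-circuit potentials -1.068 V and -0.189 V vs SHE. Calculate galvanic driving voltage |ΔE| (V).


Driving voltage is the absolute potential difference.
|ΔE| = |-1.068 − (-0.189)| = 0.879 V

0.879 V


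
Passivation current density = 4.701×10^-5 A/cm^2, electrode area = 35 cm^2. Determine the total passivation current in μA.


I = i_pass * A, then convert A → μA (×10^6)
I = 4.701×10^-5 * 35 * 10^6 = 1645.35 μA

1645.35 μA


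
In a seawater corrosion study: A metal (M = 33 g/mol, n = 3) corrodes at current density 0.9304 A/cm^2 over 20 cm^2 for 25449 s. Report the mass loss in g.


Apply Faraday's law: m = i*A*t*M / (n*F)
Total charge passed Q = i*A*t = 0.9304*20*25449 = 473554.992 C
m = Q*M/(n*F) = 473554.992*33/(3*96485) = 53.98875 g

53.98875 g


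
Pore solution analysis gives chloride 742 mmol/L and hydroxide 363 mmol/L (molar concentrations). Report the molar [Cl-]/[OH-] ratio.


Threshold parameter = [Cl-] / [OH-] (molar basis; both in mmol/L, so units cancel)
Ratio = 742 / 363 = 2.04

2.04


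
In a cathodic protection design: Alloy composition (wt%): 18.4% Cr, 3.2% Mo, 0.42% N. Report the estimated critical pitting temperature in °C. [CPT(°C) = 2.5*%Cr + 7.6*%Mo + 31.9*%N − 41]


Apply the ASTM G48 empirical CPT estimate: CPT(°C) = 2.5*%Cr + 7.6*%Mo + 31.9*%N − 41
2.5*18.4 = 46; 7.6*3.2 = 24.32; 31.9*0.42 = 13.398
CPT = 46 + 24.32 + 13.398 − 41 = 42.718 °C
Rounded to 0.1 °C: CPT ≈ 42.7 °C

42.7 °C


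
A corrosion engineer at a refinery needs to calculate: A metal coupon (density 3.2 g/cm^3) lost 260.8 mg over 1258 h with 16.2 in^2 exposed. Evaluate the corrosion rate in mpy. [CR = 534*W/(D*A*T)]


Apply the mpy weight-loss relation: CR = 534 * W / (D * A * T)
Numerator: 534 * 260.8 = 139267.2
Denominator: 3.2 * 16.2 * 1258 = 65214.72
CR = 139267.2 / 65214.72 = 2.13552 mpy

2.13552 mpy


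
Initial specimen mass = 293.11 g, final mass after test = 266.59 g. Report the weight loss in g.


Weight loss = initial − final
WL = 293.11 − 266.59 = 26.52 g

26.52 g


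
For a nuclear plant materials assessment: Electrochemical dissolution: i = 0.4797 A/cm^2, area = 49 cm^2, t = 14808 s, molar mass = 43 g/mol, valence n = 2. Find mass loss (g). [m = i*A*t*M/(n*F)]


Apply Faraday's law: m = i*A*t*M / (n*F)
Total charge passed Q = i*A*t = 0.4797*49*14808 = 348066.4824 C
m = Q*M/(n*F) = 348066.4824*43/(2*96485) = 77.5605 g

77.5605 g


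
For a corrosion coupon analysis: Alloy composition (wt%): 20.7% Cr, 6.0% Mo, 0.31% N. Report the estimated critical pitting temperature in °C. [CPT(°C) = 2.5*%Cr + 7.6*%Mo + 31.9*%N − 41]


Apply the ASTM G48 empirical CPT estimate: CPT(°C) = 2.5*%Cr + 7.6*%Mo + 31.9*%N − 41
2.5*20.7 = 51.75; 7.6*6.0 = 45.6; 31.9*0.31 = 9.889
CPT = 51.75 + 45.6 + 9.889 − 41 = 66.239 °C
Rounded to 0.1 °C: CPT ≈ 66.2 °C

66.2 °C


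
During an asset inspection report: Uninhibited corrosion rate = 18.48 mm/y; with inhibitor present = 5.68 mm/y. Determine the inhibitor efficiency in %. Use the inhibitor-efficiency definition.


Apply the inhibitor-efficiency definition: IE = (CR_blank − CR_inh)/CR_blank × 100
IE = (18.48 − 5.68) / 18.48 × 100
IE = 12.8 / 18.48 × 100 = 69.3 %

69.3 %


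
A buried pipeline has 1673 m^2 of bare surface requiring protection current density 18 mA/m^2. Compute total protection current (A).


I = area * current density, then convert mA → A (÷1000)
I = 1673 * 18 / 1000 = 30.11 A

30.11 A


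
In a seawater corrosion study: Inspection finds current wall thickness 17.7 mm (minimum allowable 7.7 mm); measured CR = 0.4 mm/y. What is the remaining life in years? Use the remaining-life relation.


Apply the remaining-life relation: RL = (t_current − t_min) / CR
RL = (17.7 − 7.7) / 0.4 = 10.0 / 0.4 = 25.0 years

25.0 years


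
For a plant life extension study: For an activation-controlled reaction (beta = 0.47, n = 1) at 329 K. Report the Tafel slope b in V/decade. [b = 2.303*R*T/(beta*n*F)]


Apply the Tafel slope relation: b = 2.303*R*T/(beta*n*F)
Numerator: 2.303 * 8.314 * 329 = 6299.41
Denominator: 0.47 * 1 * 96485 = 45347.95
b = 6299.41 / 45347.95 = 0.1389 V/decade

0.1389 V/decade


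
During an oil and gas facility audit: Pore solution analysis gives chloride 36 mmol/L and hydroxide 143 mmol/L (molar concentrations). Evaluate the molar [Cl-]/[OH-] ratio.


Threshold parameter = [Cl-] / [OH-] (molar basis; both in mmol/L, so units cancel)
Ratio = 36 / 143 = 0.25

0.25


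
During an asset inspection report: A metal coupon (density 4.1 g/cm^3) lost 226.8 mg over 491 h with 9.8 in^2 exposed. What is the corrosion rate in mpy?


Apply the mpy weight-loss relation: CR = 534 * W / (D * A * T)
Numerator: 534 * 226.8 = 121111.2
Denominator: 4.1 * 9.8 * 491 = 19728.38
CR = 121111.2 / 19728.38 = 6.13893 mpy

6.13893 mpy


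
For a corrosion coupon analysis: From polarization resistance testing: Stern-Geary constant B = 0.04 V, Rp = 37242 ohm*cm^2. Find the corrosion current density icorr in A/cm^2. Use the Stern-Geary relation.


Apply the Stern-Geary relation: icorr = B / Rp
icorr = 0.04 / 37242 = 1.074×10^-6 A/cm^2

1.074×10^-6 A/cm^2


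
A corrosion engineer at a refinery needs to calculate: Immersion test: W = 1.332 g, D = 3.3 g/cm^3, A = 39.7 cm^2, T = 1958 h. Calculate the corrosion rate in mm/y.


Apply the mm/y weight-loss relation: CR = 87600 * W / (D * A * T)
Numerator: 87600 * 1.332 = 116683.2
Denominator: 3.3 * 39.7 * 1958 = 256517.58
CR = 116683.2 / 256517.58 = 0.454874 mm/y

0.454874 mm/y


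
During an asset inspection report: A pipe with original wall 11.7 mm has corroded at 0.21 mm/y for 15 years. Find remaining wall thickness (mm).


Remaining wall = original − CR × time
t = 11.7 − 0.21*15 = 11.7 − 3.15 = 8.55 mm

8.55 mm


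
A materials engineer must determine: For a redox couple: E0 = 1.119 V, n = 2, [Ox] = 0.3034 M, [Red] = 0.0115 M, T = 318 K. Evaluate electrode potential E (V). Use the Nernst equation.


Apply the Nernst equation: E = E0 + (RT/nF)*ln([Ox]/[Red])
Step 1: RT/nF = 8.314*318/(2*96485) = 0.01370084 V
Step 2: [Ox]/[Red] = 0.3034/0.0115 = 26.382609
Step 3: ln(26.382609) = 3.272705
Step 4: correction = 0.01370084 * 3.272705 = 0.045 V
E = 1.119 + 0.045 = 1.164 V

1.164 V


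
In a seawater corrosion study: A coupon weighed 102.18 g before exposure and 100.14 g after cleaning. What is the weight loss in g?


Weight loss = initial − final
WL = 102.18 − 100.14 = 2.04 g

2.04 g


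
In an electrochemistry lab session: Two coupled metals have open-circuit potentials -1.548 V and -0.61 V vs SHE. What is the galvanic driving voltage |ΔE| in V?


Driving voltage is the absolute potential difference.
|ΔE| = |-1.548 − (-0.61)| = 0.938 V

0.938 V


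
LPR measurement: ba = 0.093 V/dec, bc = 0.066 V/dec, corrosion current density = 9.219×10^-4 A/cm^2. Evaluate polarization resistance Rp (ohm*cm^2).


Apply the Stern-Geary equation: Rp = ba*bc / (2.303*icorr*(ba+bc))
ba*bc = 0.093*0.066 = 0.006138
ba+bc = 0.159; 2.303*icorr*(ba+bc) = 2.303*9.219×10^-4*0.159 = 3.3757858×10^-4
Rp = 0.006138 / 3.3757858×10^-4 = 18.18 ohm*cm^2

18.18 ohm*cm^2


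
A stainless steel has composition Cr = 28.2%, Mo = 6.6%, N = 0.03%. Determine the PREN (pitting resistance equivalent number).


Apply the PREN formula: PREN = Cr + 3.3*Mo + 16*N
PREN = 28.2 + 3.3*6.6 + 16*0.03
PREN = 28.2 + 21.78 + 0.48 = 50.46

50.46


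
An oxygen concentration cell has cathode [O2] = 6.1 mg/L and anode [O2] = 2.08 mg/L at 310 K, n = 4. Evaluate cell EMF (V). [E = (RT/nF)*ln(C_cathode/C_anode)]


Apply the Nernst concentration-cell relation: E = (RT/nF)*ln(C_cathode/C_anode)
RT/nF = 8.314*310/(4*96485) = 0.00667808 V
ln(6.1/2.08) = 1.07592
E = 0.00667808 * 1.07592 = 0.00719 V

0.00719 V


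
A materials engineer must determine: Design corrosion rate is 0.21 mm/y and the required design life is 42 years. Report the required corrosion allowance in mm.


Corrosion allowance = CR × design life
CA = 0.21 * 42 = 8.82 mm

8.82 mm


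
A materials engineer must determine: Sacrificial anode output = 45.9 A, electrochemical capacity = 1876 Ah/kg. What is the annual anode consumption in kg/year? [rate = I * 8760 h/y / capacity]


Annual consumption = current * hours per year / capacity
Rate = 45.9 * 8760 / 1876 = 214.3 kg/year

214.3 kg/year


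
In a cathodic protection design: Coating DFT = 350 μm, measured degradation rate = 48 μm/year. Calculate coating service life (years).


Service life = thickness / degradation rate
Life = 350 / 48 = 7.3 years

7.3 years


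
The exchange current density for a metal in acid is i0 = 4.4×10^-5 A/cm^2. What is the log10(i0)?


i0 = 4.4×10^-5 A/cm^2
log10(i0) = -4.357

-4.357


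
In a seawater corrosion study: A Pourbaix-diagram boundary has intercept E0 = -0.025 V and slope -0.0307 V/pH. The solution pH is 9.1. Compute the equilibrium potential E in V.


Apply the Pourbaix line equation: E = E0 + slope*pH
E = -0.025 + (-0.0307)*9.1 = -0.025 + (-0.27937) = -0.30437 V
Rounded to 4 decimal places: E = -0.3044 V

-0.3044 V


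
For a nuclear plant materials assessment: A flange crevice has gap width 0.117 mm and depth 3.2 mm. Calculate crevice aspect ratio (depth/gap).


Aspect ratio = depth / gap
Ratio = 3.2 / 0.117 = 27.4

27.4


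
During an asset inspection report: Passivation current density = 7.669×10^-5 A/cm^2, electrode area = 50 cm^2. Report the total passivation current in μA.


I = i_pass * A, then convert A → μA (×10^6)
I = 7.669×10^-5 * 50 * 10^6 = 3834.5 μA

3834.5 μA


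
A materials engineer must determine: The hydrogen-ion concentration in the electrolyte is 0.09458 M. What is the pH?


pH = −log10[H+]
pH = −log10(0.09458) = 1.02

1.02


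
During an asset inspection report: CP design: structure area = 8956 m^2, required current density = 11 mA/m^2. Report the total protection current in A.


I = area * current density, then convert mA → A (÷1000)
I = 8956 * 11 / 1000 = 98.52 A

98.52 A


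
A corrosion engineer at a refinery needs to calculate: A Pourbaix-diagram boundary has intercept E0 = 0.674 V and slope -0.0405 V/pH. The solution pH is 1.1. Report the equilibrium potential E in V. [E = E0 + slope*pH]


Apply the Pourbaix line equation: E = E0 + slope*pH
E = 0.674 + (-0.0405)*1.1 = 0.674 + (-0.04455) = 0.62945 V
Rounded to 4 decimal places: E = 0.6295 V

0.6295 V


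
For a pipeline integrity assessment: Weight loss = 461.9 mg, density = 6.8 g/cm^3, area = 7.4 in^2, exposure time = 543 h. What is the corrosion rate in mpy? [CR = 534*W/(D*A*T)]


Apply the mpy weight-loss relation: CR = 534 * W / (D * A * T)
Numerator: 534 * 461.9 = 246654.6
Denominator: 6.8 * 7.4 * 543 = 27323.76
CR = 246654.6 / 27323.76 = 9.027 mpy

9.027 mpy


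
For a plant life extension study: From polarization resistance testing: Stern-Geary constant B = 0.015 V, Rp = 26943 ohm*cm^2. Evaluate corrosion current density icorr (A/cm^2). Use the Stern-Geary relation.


Apply the Stern-Geary relation: icorr = B / Rp
icorr = 0.015 / 26943 = 5.567×10^-7 A/cm^2

5.567×10^-7 A/cm^2


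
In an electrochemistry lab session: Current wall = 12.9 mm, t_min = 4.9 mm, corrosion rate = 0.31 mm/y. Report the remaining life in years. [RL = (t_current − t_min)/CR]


Apply the remaining-life relation: RL = (t_current − t_min) / CR
RL = (12.9 − 4.9) / 0.31 = 8.0 / 0.31 = 25.8 years

25.8 years


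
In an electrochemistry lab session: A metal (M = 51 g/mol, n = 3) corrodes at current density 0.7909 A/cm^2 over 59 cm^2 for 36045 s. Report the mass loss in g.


Apply Faraday's law: m = i*A*t*M / (n*F)
Total charge passed Q = i*A*t = 0.7909*59*36045 = 1681971.4395 C
m = Q*M/(n*F) = 1681971.4395*51/(3*96485) = 296.35191 g

296.35191 g


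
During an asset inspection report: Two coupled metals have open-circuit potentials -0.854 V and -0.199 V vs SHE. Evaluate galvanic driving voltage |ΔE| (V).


Driving voltage is the absolute potential difference.
|ΔE| = |-0.854 − (-0.199)| = 0.655 V

0.655 V


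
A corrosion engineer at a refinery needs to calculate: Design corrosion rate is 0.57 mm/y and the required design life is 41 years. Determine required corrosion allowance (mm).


Corrosion allowance = CR × design life
CA = 0.57 * 41 = 23.37 mm

23.37 mm


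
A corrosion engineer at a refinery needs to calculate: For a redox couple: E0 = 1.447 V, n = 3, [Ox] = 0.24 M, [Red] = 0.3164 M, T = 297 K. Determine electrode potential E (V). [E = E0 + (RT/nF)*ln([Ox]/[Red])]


Apply the Nernst equation: E = E0 + (RT/nF)*ln([Ox]/[Red])
Step 1: RT/nF = 8.314*297/(3*96485) = 0.00853071 V
Step 2: [Ox]/[Red] = 0.24/0.3164 = 0.758534
Step 3: ln(0.758534) = -0.276368
Step 4: correction = 0.00853071 * -0.276368 = -0.0024 V
E = 1.447 + -0.0024 = 1.4446 V

1.4446 V


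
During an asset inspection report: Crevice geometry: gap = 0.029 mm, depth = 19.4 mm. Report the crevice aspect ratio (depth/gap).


Aspect ratio = depth / gap
Ratio = 19.4 / 0.029 = 669.0

669.0


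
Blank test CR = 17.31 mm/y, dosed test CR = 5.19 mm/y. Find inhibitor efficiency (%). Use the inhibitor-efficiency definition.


Apply the inhibitor-efficiency definition: IE = (CR_blank − CR_inh)/CR_blank × 100
IE = (17.31 − 5.19) / 17.31 × 100
IE = 12.12 / 17.31 × 100 = 70.0 %

70.0 %


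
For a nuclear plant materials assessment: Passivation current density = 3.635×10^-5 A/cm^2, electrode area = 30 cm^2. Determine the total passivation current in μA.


I = i_pass * A, then convert A → μA (×10^6)
I = 3.635×10^-5 * 30 * 10^6 = 1090.5 μA

1090.5 μA


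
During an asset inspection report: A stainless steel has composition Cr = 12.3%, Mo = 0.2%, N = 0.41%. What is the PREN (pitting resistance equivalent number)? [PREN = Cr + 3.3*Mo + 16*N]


Apply the PREN formula: PREN = Cr + 3.3*Mo + 16*N
PREN = 12.3 + 3.3*0.2 + 16*0.41
PREN = 12.3 + 0.66 + 6.56 = 19.52

19.52


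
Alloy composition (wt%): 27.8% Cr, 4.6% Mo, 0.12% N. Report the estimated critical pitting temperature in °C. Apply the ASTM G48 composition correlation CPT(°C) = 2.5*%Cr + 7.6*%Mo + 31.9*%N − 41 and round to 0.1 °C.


Apply the ASTM G48 empirical CPT estimate: CPT(°C) = 2.5*%Cr + 7.6*%Mo + 31.9*%N − 41
2.5*27.8 = 69.5; 7.6*4.6 = 34.96; 31.9*0.12 = 3.828
CPT = 69.5 + 34.96 + 3.828 − 41 = 67.288 °C
Rounded to 0.1 °C: CPT ≈ 67.3 °C

67.3 °C


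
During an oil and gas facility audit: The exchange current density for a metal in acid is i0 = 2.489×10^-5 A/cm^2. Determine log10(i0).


i0 = 2.489×10^-5 A/cm^2
log10(i0) = -4.604

-4.604


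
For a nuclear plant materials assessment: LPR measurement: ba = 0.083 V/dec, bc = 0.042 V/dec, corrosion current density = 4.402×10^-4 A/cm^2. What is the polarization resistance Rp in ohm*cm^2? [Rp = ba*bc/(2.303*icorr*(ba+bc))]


Apply the Stern-Geary equation: Rp = ba*bc / (2.303*icorr*(ba+bc))
ba*bc = 0.083*0.042 = 0.003486
ba+bc = 0.125; 2.303*icorr*(ba+bc) = 2.303*4.402×10^-4*0.125 = 1.2672257×10^-4
Rp = 0.003486 / 1.2672257×10^-4 = 27.51 ohm*cm^2

27.51 ohm*cm^2


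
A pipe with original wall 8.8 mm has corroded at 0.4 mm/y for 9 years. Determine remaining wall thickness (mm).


Remaining wall = original − CR × time
t = 8.8 − 0.4*9 = 8.8 − 3.6 = 5.2 mm

5.2 mm


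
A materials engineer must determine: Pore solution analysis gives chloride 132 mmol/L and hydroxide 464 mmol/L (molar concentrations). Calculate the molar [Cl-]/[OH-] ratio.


Threshold parameter = [Cl-] / [OH-] (molar basis; both in mmol/L, so units cancel)
Ratio = 132 / 464 = 0.28

0.28


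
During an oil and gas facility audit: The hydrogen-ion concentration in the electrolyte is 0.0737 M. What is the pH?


pH = −log10[H+]
pH = −log10(0.0737) = 1.13

1.13


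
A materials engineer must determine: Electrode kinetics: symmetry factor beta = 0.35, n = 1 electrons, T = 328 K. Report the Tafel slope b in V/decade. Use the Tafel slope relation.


Apply the Tafel slope relation: b = 2.303*R*T/(beta*n*F)
Numerator: 2.303 * 8.314 * 328 = 6280.26
Denominator: 0.35 * 1 * 96485 = 33769.75
b = 6280.26 / 33769.75 = 0.186 V/decade

0.186 V/decade


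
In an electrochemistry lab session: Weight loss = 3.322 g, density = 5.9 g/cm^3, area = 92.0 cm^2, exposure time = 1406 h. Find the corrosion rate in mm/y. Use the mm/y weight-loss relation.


Apply the mm/y weight-loss relation: CR = 87600 * W / (D * A * T)
Numerator: 87600 * 3.322 = 291007.2
Denominator: 5.9 * 92.0 * 1406 = 763176.8
CR = 291007.2 / 763176.8 = 0.3813 mm/y

0.3813 mm/y


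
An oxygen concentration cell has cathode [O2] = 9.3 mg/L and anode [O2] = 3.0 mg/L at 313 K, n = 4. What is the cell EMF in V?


Apply the Nernst concentration-cell relation: E = (RT/nF)*ln(C_cathode/C_anode)
RT/nF = 8.314*313/(4*96485) = 0.00674271 V
ln(9.3/3.0) = 1.1314
E = 0.00674271 * 1.1314 = 0.00763 V

0.00763 V


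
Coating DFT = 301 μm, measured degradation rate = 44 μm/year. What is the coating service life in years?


Service life = thickness / degradation rate
Life = 301 / 44 = 6.8 years

6.8 years


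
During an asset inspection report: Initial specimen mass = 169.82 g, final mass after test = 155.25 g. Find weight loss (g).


Weight loss = initial − final
WL = 169.82 − 155.25 = 14.57 g

14.57 g


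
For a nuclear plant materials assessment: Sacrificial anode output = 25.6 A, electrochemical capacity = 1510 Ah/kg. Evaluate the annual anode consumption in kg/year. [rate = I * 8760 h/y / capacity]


Annual consumption = current * hours per year / capacity
Rate = 25.6 * 8760 / 1510 = 148.5 kg/year

148.5 kg/year
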